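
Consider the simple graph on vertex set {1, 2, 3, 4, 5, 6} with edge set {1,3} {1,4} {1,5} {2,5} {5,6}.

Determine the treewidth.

A width-1 tree decomposition is:
Bags: B1 = {5, 6}  B2 = {1, 5}  B3 = {1, 3}  B4 = {2, 5}  B5 = {1, 4}
Tree: B1–B2, B2–B3, B2–B4, B2–B5
The largest bag has 2 vertices, giving width 1; this decomposition certifies tw(G) ≤ 1. Any graph with an edge has treewidth ≥ 1, and G has the edge 6–5. Therefore the treewidth is 1.

1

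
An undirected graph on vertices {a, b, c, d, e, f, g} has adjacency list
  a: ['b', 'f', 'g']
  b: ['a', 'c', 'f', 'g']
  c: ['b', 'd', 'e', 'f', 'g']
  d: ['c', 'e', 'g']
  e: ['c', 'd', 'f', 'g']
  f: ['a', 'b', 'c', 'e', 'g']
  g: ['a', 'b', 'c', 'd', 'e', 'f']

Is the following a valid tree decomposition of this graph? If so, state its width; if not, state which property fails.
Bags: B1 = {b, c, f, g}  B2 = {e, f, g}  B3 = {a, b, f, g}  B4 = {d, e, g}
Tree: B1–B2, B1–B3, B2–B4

A tree decomposition must satisfy three properties: every vertex lies in some bag; for every edge, both endpoints lie together in some bag; and for every vertex, the bags containing it form a connected subtree. Here edge (c,e) lies in no bag, so the decomposition is invalid.

No — edge (c,e) lies in no bag.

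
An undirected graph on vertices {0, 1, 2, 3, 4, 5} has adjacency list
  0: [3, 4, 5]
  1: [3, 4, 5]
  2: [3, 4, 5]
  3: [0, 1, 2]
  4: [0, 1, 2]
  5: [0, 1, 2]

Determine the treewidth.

A width-3 tree decomposition is:
Bags: B1 = {0, 1, 2, 4}  B2 = {0, 1, 2, 5}  B3 = {0, 1, 2, 3}
Tree: B1–B2, B2–B3
Each bag holds 4 vertices, so the decomposition has width 3, which upper-bounds the treewidth. For the lower bound: the 4 vertex sets {0,4}, {2,5}, {1}, {3} are disjoint, each induces a connected subgraph, and every pair is joined by at least one edge of G. Contracting each set to a single vertex therefore yields K_{4} as a minor, and since treewidth is minor-monotone, tw(G) ≥ tw(K_{4}) = 3. Hence tw(G) = 3 exactly.

3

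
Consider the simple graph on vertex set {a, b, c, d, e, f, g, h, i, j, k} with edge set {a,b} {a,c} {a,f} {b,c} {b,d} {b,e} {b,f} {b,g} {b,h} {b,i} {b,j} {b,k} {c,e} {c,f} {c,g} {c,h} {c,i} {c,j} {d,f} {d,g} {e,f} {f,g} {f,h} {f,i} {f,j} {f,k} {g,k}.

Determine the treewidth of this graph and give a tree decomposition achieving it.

Treewidth 3.
One optimal decomposition is:
Bags: B1 = {b, c, f, g}  B2 = {b, c, f, h}  B3 = {b, c, f, j}  B4 = {a, b, c, f}  B5 = {b, f, g, k}  B6 = {b, d, f, g}  B7 = {b, c, f, i}  B8 = {b, c, e, f}
Tree: B1–B2, B2–B3, B3–B4, B1–B5, B1–B6, B1–B7, B4–B8

Each bag holds 4 vertices, so the decomposition has width 3, which upper-bounds the treewidth. For the lower bound, the 4 vertices {b, d, f, g} are pairwise adjacent, and any tree decomposition puts a clique entirely inside one bag — forcing width ≥ 3. Therefore the treewidth is 3.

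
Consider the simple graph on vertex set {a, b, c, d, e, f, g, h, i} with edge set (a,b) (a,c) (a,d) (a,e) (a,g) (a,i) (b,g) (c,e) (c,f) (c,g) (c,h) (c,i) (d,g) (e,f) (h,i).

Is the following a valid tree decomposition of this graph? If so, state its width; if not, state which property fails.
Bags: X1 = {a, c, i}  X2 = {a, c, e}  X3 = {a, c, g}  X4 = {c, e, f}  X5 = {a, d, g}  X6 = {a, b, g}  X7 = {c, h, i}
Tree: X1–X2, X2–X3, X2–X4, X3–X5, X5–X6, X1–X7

Yes; width 2.

Every vertex of G appears in some bag (union = {a, b, c, d, e, f, g, h, i}); every edge is covered by a bag; and for each vertex v the set of bags containing v is connected in the bag tree. The decomposition is therefore valid. The largest bag has 3 vertices, so the width is 2.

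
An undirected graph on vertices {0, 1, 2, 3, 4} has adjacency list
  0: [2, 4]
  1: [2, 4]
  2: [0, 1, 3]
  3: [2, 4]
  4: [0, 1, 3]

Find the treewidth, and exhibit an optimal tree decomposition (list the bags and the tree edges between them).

Treewidth 2.
Bags: B1 = {1, 2, 4}  B2 = {2, 3, 4}  B3 = {0, 2, 4}
Tree: B1–B2, B2–B3

Every bag has size at most 3, so the width is 3 − 1 = 2 and tw(G) ≤ 2. Since 4–1–2–3–4 is a cycle in G, G is not acyclic. Forests are exactly the graphs of treewidth ≤ 1, so tw(G) ≥ 2. Therefore the treewidth is 2.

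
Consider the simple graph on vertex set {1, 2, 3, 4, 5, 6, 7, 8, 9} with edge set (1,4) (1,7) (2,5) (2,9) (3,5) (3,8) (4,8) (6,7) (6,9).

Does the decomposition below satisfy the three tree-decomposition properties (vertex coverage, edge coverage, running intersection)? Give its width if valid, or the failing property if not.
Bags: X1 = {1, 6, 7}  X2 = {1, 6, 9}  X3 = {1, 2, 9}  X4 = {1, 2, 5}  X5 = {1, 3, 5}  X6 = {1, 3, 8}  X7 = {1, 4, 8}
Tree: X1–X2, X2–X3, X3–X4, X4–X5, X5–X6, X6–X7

Vertex coverage: the bags together contain {1, 2, 3, 4, 5, 6, 7, 8, 9}, the full vertex set. Edge coverage: each edge of G has both endpoints in at least one bag. Running intersection: for every vertex, the bags containing it form a connected subtree. All three properties hold, so this is a valid tree decomposition of width max|bag| − 1 = 2, and hence tw(G) ≤ 2.

Yes; width 2.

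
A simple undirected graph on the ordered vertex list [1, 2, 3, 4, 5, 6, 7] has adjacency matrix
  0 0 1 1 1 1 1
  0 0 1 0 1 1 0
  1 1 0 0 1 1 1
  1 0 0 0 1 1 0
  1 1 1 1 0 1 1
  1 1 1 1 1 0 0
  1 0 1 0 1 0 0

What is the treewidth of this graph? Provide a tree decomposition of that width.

Each bag holds 4 vertices, so the decomposition has width 3, which upper-bounds the treewidth. For the lower bound, the 4 vertices {1, 3, 5, 6} are pairwise adjacent, and any tree decomposition puts a clique entirely inside one bag — forcing width ≥ 3. The upper and lower bounds meet at 3, so that is the treewidth.

Treewidth 3.
One optimal decomposition is:
Bags: B1 = {2, 3, 5, 6}  B2 = {1, 3, 5, 6}  B3 = {1, 4, 5, 6}  B4 = {1, 3, 5, 7}
Tree: B1–B2, B2–B3, B2–B4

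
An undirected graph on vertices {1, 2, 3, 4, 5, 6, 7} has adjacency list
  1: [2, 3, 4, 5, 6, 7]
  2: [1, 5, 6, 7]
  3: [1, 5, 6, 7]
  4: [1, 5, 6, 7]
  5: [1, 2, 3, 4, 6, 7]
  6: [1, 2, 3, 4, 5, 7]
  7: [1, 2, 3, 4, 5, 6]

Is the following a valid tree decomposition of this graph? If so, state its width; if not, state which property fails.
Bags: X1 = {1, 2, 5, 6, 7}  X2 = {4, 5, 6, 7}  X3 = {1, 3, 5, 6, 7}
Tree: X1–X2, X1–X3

No — edge (1,4) lies in no bag.

A tree decomposition must satisfy three properties: every vertex lies in some bag; for every edge, both endpoints lie together in some bag; and for every vertex, the bags containing it form a connected subtree. Here edge (1,4) lies in no bag, so the decomposition is invalid.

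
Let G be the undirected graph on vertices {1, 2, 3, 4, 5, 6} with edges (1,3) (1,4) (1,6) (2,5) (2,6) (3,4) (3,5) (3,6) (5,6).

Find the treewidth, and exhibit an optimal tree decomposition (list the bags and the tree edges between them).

The largest bag has 3 vertices, giving width 2; this decomposition certifies tw(G) ≤ 2. Conversely, {2, 5, 6} is a clique of size 3, and the vertices of any clique must share a bag in every tree decomposition; so some bag has ≥ 3 vertices and tw(G) ≥ 2. Therefore the treewidth is 2.

Treewidth 2.
One optimal decomposition is:
Bags: B1 = {1, 3, 6}  B2 = {1, 3, 4}  B3 = {3, 5, 6}  B4 = {2, 5, 6}
Tree: B1–B2, B1–B3, B3–B4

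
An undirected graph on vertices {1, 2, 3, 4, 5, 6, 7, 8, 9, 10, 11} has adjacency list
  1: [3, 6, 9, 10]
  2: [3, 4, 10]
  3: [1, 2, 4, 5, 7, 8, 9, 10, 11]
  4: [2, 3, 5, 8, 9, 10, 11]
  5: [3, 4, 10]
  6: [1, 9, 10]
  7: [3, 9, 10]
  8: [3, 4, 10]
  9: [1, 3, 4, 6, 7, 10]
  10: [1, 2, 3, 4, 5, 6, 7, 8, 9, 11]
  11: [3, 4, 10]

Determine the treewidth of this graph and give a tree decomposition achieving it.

Treewidth 3.
One optimal decomposition is:
Bags: B1 = {3, 4, 9, 10}  B2 = {3, 7, 9, 10}  B3 = {1, 3, 9, 10}  B4 = {2, 3, 4, 10}  B5 = {3, 4, 10, 11}  B6 = {3, 4, 5, 10}  B7 = {3, 4, 8, 10}  B8 = {1, 6, 9, 10}
Tree: B1–B2, B1–B3, B1–B4, B4–B5, B5–B6, B6–B7, B3–B8

Every bag has size at most 4, so the width is 4 − 1 = 3 and tw(G) ≤ 3. Conversely, {1, 3, 9, 10} is a clique of size 4, and the vertices of any clique must share a bag in every tree decomposition; so some bag has ≥ 4 vertices and tw(G) ≥ 3. The upper and lower bounds meet at 3, so that is the treewidth.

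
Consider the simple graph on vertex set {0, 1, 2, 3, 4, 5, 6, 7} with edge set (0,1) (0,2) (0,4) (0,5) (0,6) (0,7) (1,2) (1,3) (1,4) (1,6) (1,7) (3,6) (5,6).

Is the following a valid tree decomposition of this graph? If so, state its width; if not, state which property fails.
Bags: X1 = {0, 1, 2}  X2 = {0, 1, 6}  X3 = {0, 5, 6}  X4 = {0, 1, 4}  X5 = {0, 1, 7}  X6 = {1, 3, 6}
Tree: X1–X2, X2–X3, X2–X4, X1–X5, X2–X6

Vertex coverage: the bags together contain {0, 1, 2, 3, 4, 5, 6, 7}, the full vertex set. Edge coverage: each edge of G has both endpoints in at least one bag. Running intersection: for every vertex, the bags containing it form a connected subtree. All three properties hold, so this is a valid tree decomposition of width max|bag| − 1 = 2, and hence tw(G) ≤ 2.

Yes; width 2.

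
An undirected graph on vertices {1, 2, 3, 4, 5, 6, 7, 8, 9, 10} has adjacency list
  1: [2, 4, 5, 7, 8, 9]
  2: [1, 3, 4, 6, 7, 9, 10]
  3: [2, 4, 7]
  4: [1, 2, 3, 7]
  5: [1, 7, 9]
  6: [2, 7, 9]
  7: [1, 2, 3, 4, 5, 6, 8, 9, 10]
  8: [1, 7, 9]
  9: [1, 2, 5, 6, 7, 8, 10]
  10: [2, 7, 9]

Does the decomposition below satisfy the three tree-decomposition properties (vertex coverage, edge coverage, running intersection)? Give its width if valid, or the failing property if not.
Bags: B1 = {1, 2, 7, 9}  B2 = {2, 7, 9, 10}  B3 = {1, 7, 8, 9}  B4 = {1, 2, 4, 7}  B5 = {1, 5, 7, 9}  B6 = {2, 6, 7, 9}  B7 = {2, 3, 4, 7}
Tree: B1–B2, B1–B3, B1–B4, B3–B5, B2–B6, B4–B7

Yes; width 3.

Every vertex of G appears in some bag (union = {1, 2, 3, 4, 5, 6, 7, 8, 9, 10}); every edge is covered by a bag; and for each vertex v the set of bags containing v is connected in the bag tree. The decomposition is therefore valid. The largest bag has 4 vertices, so the width is 3.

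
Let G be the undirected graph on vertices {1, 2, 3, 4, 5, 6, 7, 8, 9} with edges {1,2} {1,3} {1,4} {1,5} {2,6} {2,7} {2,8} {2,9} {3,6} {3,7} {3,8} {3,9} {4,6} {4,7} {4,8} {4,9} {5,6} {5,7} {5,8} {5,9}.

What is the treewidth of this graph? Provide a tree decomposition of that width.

The largest bag has 5 vertices, giving width 4; this decomposition certifies tw(G) ≤ 4. For the lower bound: the 5 vertex sets {4,7}, {2,9}, {5,8}, {3}, {1} are disjoint, each induces a connected subgraph, and every pair is joined by at least one edge of G. Contracting each set to a single vertex therefore yields K_{5} as a minor, and since treewidth is minor-monotone, tw(G) ≥ tw(K_{5}) = 4. Combining the bounds, tw(G) = 4.

Treewidth 4.
Bags: B1 = {2, 3, 4, 5, 7}  B2 = {2, 3, 4, 5, 9}  B3 = {2, 3, 4, 5, 8}  B4 = {1, 2, 3, 4, 5}  B5 = {2, 3, 4, 5, 6}
Tree: B1–B2, B2–B3, B3–B4, B4–B5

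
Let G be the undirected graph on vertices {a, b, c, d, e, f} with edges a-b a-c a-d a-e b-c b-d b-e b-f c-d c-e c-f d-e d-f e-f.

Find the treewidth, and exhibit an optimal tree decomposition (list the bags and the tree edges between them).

Treewidth 4.
Bags: B1 = {b, c, d, e, f}  B2 = {a, b, c, d, e}
Tree: B1–B2

The largest bag has 5 vertices, giving width 4; this decomposition certifies tw(G) ≤ 4. For the lower bound, the 5 vertices {b, c, d, e, f} are pairwise adjacent, and any tree decomposition puts a clique entirely inside one bag — forcing width ≥ 4. The upper and lower bounds meet at 4, so that is the treewidth.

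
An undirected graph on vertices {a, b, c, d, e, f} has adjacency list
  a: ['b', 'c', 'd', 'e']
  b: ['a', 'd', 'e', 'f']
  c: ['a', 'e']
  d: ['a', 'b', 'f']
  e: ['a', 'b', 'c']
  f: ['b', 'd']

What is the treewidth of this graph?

A width-2 tree decomposition is:
Bags: B1 = {b, d, f}  B2 = {a, b, d}  B3 = {a, b, e}  B4 = {a, c, e}
Tree: B1–B2, B2–B3, B3–B4
Each bag holds 3 vertices, so the decomposition has width 2, which upper-bounds the treewidth. For the lower bound, the 3 vertices {a, b, d} are pairwise adjacent, and any tree decomposition puts a clique entirely inside one bag — forcing width ≥ 2. Combining the bounds, tw(G) = 2.

2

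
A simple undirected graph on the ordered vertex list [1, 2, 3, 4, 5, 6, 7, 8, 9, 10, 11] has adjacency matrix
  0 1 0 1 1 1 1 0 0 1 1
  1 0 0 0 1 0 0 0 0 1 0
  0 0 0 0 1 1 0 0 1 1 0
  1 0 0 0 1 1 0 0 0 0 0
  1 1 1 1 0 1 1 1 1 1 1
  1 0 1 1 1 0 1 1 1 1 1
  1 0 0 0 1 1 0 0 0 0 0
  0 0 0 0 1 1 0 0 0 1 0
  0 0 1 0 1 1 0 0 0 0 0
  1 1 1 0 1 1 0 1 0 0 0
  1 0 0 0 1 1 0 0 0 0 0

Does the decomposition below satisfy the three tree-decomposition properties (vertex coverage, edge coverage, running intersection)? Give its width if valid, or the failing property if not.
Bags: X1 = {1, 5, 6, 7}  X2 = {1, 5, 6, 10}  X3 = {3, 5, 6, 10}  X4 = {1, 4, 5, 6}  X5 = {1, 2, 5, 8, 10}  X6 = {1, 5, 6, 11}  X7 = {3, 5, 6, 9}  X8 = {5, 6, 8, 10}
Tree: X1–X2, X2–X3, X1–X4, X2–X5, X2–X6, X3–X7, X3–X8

A tree decomposition must satisfy three properties: every vertex lies in some bag; for every edge, both endpoints lie together in some bag; and for every vertex, the bags containing it form a connected subtree. Here bags containing vertex 8 are not connected in the tree, so the decomposition is invalid.

No — bags containing vertex 8 are not connected in the tree.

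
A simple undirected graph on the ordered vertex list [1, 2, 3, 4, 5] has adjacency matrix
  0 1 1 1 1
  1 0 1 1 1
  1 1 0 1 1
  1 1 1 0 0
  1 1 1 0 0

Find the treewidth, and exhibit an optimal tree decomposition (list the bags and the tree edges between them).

Treewidth 3.
One such decomposition:
Bags: B1 = {1, 2, 3, 4}  B2 = {1, 2, 3, 5}
Tree: B1–B2

Every bag has size at most 4, so the width is 4 − 1 = 3 and tw(G) ≤ 3. Conversely, {1, 2, 3, 4} is a clique of size 4, and the vertices of any clique must share a bag in every tree decomposition; so some bag has ≥ 4 vertices and tw(G) ≥ 3. Combining the bounds, tw(G) = 3.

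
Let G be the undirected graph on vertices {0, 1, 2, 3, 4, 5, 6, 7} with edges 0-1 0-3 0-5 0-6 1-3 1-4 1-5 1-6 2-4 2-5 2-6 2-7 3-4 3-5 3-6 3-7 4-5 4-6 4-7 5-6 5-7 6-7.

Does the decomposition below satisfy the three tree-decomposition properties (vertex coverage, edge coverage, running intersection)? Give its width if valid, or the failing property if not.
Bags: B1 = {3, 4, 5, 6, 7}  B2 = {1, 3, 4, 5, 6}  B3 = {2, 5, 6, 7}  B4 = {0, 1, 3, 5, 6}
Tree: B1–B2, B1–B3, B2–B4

A tree decomposition must satisfy three properties: every vertex lies in some bag; for every edge, both endpoints lie together in some bag; and for every vertex, the bags containing it form a connected subtree. Here edge (4,2) lies in no bag, so the decomposition is invalid.

No — edge (4,2) lies in no bag.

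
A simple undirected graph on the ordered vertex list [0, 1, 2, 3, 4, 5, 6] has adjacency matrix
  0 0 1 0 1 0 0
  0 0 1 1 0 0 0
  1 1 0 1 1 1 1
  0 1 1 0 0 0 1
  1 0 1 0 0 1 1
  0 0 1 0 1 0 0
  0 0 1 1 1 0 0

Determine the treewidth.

A width-2 tree decomposition is:
Bags: B1 = {2, 3, 6}  B2 = {2, 4, 6}  B3 = {0, 2, 4}  B4 = {2, 4, 5}  B5 = {1, 2, 3}
Tree: B1–B2, B2–B3, B2–B4, B1–B5
Every bag has size at most 3, so the width is 3 − 1 = 2 and tw(G) ≤ 2. For the lower bound, the 3 vertices {1, 2, 3} are pairwise adjacent, and any tree decomposition puts a clique entirely inside one bag — forcing width ≥ 2. Therefore the treewidth is 2.

2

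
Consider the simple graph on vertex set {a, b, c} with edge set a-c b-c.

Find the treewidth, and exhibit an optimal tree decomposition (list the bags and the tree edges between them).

Treewidth 1.
Bags: B1 = {a, c}  B2 = {b, c}
Tree: B1–B2

The largest bag has 2 vertices, giving width 1; this decomposition certifies tw(G) ≤ 1. Any graph with an edge has treewidth ≥ 1, and G has the edge c–a. Hence tw(G) = 1 exactly.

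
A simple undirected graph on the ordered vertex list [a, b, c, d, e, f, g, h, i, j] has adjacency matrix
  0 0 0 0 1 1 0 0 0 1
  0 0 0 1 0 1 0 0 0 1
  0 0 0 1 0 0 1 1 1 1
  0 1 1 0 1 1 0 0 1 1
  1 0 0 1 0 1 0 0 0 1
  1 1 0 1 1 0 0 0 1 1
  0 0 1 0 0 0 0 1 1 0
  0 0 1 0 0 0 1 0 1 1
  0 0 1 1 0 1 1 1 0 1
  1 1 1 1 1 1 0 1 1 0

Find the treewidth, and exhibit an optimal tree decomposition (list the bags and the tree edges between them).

Treewidth 3.
One optimal decomposition is:
Bags: B1 = {c, d, i, j}  B2 = {d, f, i, j}  B3 = {c, h, i, j}  B4 = {d, e, f, j}  B5 = {c, g, h, i}  B6 = {b, d, f, j}  B7 = {a, e, f, j}
Tree: B1–B2, B1–B3, B2–B4, B3–B5, B4–B6, B4–B7

Every bag has size at most 4, so the width is 4 − 1 = 3 and tw(G) ≤ 3. On the other hand G contains the 4-clique {c, g, h, i}. A clique must lie in a single bag of any decomposition, so no decomposition can have width below 3. Therefore the treewidth is 3.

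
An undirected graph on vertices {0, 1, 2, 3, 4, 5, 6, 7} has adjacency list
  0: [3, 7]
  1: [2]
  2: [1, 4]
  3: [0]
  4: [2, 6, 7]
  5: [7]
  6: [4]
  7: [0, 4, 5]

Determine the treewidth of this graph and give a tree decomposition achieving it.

Every bag has size at most 2, so the width is 2 − 1 = 1 and tw(G) ≤ 1. Since G has at least one edge (e.g. 4–7), it is not an edgeless graph, so tw(G) ≥ 1. The upper and lower bounds meet at 1, so that is the treewidth.

Treewidth 1.
One optimal decomposition is:
Bags: B1 = {4, 7}  B2 = {0, 7}  B3 = {2, 4}  B4 = {0, 3}  B5 = {4, 6}  B6 = {5, 7}  B7 = {1, 2}
Tree: B1–B2, B1–B3, B2–B4, B1–B5, B2–B6, B3–B7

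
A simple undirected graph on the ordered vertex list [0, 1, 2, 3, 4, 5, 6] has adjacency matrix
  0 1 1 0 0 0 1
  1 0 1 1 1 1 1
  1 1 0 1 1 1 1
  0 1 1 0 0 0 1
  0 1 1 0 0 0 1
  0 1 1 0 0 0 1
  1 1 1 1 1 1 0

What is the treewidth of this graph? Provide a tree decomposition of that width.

Each bag holds 4 vertices, so the decomposition has width 3, which upper-bounds the treewidth. Conversely, {0, 1, 2, 6} is a clique of size 4, and the vertices of any clique must share a bag in every tree decomposition; so some bag has ≥ 4 vertices and tw(G) ≥ 3. The upper and lower bounds meet at 3, so that is the treewidth.

Treewidth 3.
One optimal decomposition is:
Bags: B1 = {1, 2, 5, 6}  B2 = {1, 2, 4, 6}  B3 = {0, 1, 2, 6}  B4 = {1, 2, 3, 6}
Tree: B1–B2, B1–B3, B1–B4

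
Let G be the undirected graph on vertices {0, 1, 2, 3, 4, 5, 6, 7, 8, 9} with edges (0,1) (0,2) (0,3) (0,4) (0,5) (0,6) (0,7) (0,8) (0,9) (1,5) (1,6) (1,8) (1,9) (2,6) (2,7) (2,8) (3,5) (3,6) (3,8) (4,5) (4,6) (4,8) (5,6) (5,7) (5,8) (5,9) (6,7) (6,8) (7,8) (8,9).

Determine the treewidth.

A width-4 tree decomposition is:
Bags: B1 = {0, 5, 6, 7, 8}  B2 = {0, 1, 5, 6, 8}  B3 = {0, 2, 6, 7, 8}  B4 = {0, 4, 5, 6, 8}  B5 = {0, 1, 5, 8, 9}  B6 = {0, 3, 5, 6, 8}
Tree: B1–B2, B1–B3, B1–B4, B2–B5, B1–B6
Every bag has size at most 5, so the width is 5 − 1 = 4 and tw(G) ≤ 4. For the lower bound, the 5 vertices {0, 2, 6, 7, 8} are pairwise adjacent, and any tree decomposition puts a clique entirely inside one bag — forcing width ≥ 4. Therefore the treewidth is 4.

4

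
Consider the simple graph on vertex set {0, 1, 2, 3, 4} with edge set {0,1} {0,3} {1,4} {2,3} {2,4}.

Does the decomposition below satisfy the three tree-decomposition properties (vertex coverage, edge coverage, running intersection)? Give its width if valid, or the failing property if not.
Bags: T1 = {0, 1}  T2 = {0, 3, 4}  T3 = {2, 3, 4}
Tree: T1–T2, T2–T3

No — edge (4,1) lies in no bag.

A tree decomposition must satisfy three properties: every vertex lies in some bag; for every edge, both endpoints lie together in some bag; and for every vertex, the bags containing it form a connected subtree. Here edge (4,1) lies in no bag, so the decomposition is invalid.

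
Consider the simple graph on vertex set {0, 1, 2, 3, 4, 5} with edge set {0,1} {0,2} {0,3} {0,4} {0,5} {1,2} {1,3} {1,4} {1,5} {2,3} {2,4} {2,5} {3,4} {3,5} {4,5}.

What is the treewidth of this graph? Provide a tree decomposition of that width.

With just one bag of size 6, the width is 6 − 1 = 5, so tw(G) ≤ 5. Conversely, {0, 1, 2, 3, 4, 5} is a clique of size 6, and the vertices of any clique must share a bag in every tree decomposition; so some bag has ≥ 6 vertices and tw(G) ≥ 5. Therefore the treewidth is 5.

Treewidth 5.
Bags: B1 = {0, 1, 2, 3, 4, 5}
Tree: (single bag)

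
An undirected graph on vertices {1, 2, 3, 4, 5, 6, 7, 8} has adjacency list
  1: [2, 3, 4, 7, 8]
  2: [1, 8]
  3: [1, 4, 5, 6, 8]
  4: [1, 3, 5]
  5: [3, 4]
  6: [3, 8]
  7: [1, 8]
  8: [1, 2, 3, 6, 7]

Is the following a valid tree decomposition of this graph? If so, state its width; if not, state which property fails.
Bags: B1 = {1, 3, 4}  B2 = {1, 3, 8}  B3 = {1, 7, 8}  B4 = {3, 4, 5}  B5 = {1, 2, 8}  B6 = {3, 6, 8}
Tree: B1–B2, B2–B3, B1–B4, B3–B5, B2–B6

Checking the three conditions: (i) the bags cover all of {1, 2, 3, 4, 5, 6, 7, 8}; (ii) for each edge, some bag contains both endpoints; (iii) the bags containing any fixed vertex form a subtree. All hold, so the decomposition is valid with width 3 − 1 = 2.

Yes; width 2.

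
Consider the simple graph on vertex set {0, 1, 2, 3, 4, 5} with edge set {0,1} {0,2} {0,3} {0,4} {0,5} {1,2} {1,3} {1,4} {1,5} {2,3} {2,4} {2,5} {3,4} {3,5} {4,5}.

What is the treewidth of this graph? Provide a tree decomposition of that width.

Treewidth 5.
One such decomposition:
Bags: B1 = {0, 1, 2, 3, 4, 5}
Tree: (single bag)

With just one bag of size 6, the width is 6 − 1 = 5, so tw(G) ≤ 5. For the lower bound, the 6 vertices {0, 1, 2, 3, 4, 5} are pairwise adjacent, and any tree decomposition puts a clique entirely inside one bag — forcing width ≥ 5. Combining the bounds, tw(G) = 5.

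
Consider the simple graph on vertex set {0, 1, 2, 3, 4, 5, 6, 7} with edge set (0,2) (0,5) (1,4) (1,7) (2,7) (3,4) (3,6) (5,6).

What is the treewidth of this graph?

A width-2 tree decomposition is:
Bags: B1 = {3, 5, 6}  B2 = {0, 3, 5}  B3 = {0, 2, 3}  B4 = {2, 3, 7}  B5 = {1, 3, 7}  B6 = {1, 3, 4}
Tree: B1–B2, B2–B3, B3–B4, B4–B5, B5–B6
Each bag holds 3 vertices, so the decomposition has width 2, which upper-bounds the treewidth. For the lower bound, G contains the cycle 3–6–5–0–2–7–1–4–3, so G is not a forest; only forests have treewidth ≤ 1, hence tw(G) ≥ 2. Therefore the treewidth is 2.

2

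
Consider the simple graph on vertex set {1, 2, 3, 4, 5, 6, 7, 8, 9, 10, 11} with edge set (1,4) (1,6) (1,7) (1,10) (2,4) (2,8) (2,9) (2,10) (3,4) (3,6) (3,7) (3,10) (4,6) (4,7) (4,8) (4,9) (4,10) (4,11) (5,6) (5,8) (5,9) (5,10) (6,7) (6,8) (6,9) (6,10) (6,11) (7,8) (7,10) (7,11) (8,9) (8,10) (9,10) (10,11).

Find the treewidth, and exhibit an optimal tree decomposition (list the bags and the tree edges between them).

Treewidth 4.
Bags: B1 = {4, 6, 7, 8, 10}  B2 = {1, 4, 6, 7, 10}  B3 = {4, 6, 8, 9, 10}  B4 = {3, 4, 6, 7, 10}  B5 = {4, 6, 7, 10, 11}  B6 = {5, 6, 8, 9, 10}  B7 = {2, 4, 8, 9, 10}
Tree: B1–B2, B1–B3, B1–B4, B4–B5, B3–B6, B3–B7

Every bag has size at most 5, so the width is 5 − 1 = 4 and tw(G) ≤ 4. On the other hand G contains the 5-clique {2, 4, 8, 9, 10}. A clique must lie in a single bag of any decomposition, so no decomposition can have width below 4. Therefore the treewidth is 4.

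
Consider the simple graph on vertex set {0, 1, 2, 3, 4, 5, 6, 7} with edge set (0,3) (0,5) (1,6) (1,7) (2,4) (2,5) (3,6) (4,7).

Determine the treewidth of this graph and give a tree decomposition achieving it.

Each bag holds 3 vertices, so the decomposition has width 2, which upper-bounds the treewidth. Since 5–0–3–6–1–7–4–2–5 is a cycle in G, G is not acyclic. Forests are exactly the graphs of treewidth ≤ 1, so tw(G) ≥ 2. Combining the bounds, tw(G) = 2.

Treewidth 2.
Bags: B1 = {0, 3, 5}  B2 = {3, 5, 6}  B3 = {1, 5, 6}  B4 = {1, 5, 7}  B5 = {4, 5, 7}  B6 = {2, 4, 5}
Tree: B1–B2, B2–B3, B3–B4, B4–B5, B5–B6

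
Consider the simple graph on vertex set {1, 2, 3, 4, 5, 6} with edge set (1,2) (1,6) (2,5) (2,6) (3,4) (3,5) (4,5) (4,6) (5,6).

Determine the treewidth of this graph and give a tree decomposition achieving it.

Treewidth 2.
One optimal decomposition is:
Bags: B1 = {4, 5, 6}  B2 = {2, 5, 6}  B3 = {1, 2, 6}  B4 = {3, 4, 5}
Tree: B1–B2, B2–B3, B1–B4

The largest bag has 3 vertices, giving width 2; this decomposition certifies tw(G) ≤ 2. On the other hand G contains the 3-clique {1, 2, 6}. A clique must lie in a single bag of any decomposition, so no decomposition can have width below 2. The upper and lower bounds meet at 2, so that is the treewidth.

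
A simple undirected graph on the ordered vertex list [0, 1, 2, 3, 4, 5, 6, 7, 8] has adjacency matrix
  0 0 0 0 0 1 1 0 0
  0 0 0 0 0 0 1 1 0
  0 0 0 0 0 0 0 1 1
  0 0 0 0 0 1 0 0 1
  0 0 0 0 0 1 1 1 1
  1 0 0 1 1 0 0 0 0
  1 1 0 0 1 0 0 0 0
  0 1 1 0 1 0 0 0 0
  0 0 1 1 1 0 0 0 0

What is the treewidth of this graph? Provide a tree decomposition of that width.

Treewidth 3.
One such decomposition:
Bags: B1 = {1, 2, 6, 7}  B2 = {2, 4, 6, 7}  B3 = {2, 4, 6, 8}  B4 = {0, 4, 6, 8}  B5 = {0, 4, 5, 8}  B6 = {0, 3, 5, 8}
Tree: B1–B2, B2–B3, B3–B4, B4–B5, B5–B6

Every bag has size at most 4, so the width is 4 − 1 = 3 and tw(G) ≤ 3. For the lower bound: the 4 vertex sets {1,2,7}, {6}, {4}, {0,3,5,8} are disjoint, each induces a connected subgraph, and every pair is joined by at least one edge of G. Contracting each set to a single vertex therefore yields K_{4} as a minor, and since treewidth is minor-monotone, tw(G) ≥ tw(K_{4}) = 3. Therefore the treewidth is 3.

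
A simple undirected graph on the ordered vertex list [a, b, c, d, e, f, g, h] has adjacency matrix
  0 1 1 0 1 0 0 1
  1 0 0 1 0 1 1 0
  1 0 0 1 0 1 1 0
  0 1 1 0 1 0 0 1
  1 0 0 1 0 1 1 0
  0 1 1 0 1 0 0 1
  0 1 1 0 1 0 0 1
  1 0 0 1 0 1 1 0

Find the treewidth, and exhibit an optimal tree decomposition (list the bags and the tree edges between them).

Treewidth 4.
One optimal decomposition is:
Bags: B1 = {a, b, d, f, g}  B2 = {a, d, f, g, h}  B3 = {a, d, e, f, g}  B4 = {a, c, d, f, g}
Tree: B1–B2, B2–B3, B3–B4

The largest bag has 5 vertices, giving width 4; this decomposition certifies tw(G) ≤ 4. For the lower bound: the 5 vertex sets {a,b}, {d,h}, {e,g}, {f}, {c} are disjoint, each induces a connected subgraph, and every pair is joined by at least one edge of G. Contracting each set to a single vertex therefore yields K_{5} as a minor, and since treewidth is minor-monotone, tw(G) ≥ tw(K_{5}) = 4. The upper and lower bounds meet at 4, so that is the treewidth.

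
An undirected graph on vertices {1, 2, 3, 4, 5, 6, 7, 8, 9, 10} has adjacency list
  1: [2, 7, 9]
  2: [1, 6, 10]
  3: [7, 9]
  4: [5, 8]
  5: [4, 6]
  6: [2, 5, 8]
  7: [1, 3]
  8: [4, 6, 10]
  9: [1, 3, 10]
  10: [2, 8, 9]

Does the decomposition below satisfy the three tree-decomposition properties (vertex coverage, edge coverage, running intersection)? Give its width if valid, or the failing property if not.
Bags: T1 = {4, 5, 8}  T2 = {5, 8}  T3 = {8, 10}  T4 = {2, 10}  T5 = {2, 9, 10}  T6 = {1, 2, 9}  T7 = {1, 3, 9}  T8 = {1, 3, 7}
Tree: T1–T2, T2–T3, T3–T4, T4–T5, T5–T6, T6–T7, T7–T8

A tree decomposition must satisfy three properties: every vertex lies in some bag; for every edge, both endpoints lie together in some bag; and for every vertex, the bags containing it form a connected subtree. Here vertex 6 appears in no bag, so the decomposition is invalid.

No — vertex 6 appears in no bag.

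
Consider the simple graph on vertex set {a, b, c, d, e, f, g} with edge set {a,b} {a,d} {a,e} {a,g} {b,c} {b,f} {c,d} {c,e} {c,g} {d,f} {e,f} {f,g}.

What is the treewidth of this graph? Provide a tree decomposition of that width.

Each bag holds 4 vertices, so the decomposition has width 3, which upper-bounds the treewidth. For the lower bound: the 4 vertex sets {d,f}, {c,e}, {a}, {b} are disjoint, each induces a connected subgraph, and every pair is joined by at least one edge of G. Contracting each set to a single vertex therefore yields K_{4} as a minor, and since treewidth is minor-monotone, tw(G) ≥ tw(K_{4}) = 3. Hence tw(G) = 3 exactly.

Treewidth 3.
Bags: B1 = {a, c, d, f}  B2 = {a, c, e, f}  B3 = {a, b, c, f}  B4 = {a, c, f, g}
Tree: B1–B2, B2–B3, B3–B4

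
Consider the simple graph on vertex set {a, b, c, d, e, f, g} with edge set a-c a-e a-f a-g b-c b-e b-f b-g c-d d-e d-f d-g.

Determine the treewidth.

A width-3 tree decomposition is:
Bags: B1 = {a, b, d, f}  B2 = {a, b, d, e}  B3 = {a, b, c, d}  B4 = {a, b, d, g}
Tree: B1–B2, B2–B3, B3–B4
Every bag has size at most 4, so the width is 4 − 1 = 3 and tw(G) ≤ 3. For the lower bound: the 4 vertex sets {a,f}, {b,e}, {d}, {c} are disjoint, each induces a connected subgraph, and every pair is joined by at least one edge of G. Contracting each set to a single vertex therefore yields K_{4} as a minor, and since treewidth is minor-monotone, tw(G) ≥ tw(K_{4}) = 3. Combining the bounds, tw(G) = 3.

3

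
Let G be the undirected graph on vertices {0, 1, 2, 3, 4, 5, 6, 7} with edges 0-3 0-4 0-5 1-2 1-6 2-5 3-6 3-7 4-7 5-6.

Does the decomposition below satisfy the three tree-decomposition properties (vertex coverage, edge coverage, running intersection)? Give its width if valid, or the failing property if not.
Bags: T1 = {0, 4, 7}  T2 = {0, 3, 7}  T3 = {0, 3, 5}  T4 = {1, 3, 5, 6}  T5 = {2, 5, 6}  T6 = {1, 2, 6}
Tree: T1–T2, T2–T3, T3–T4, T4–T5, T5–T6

A tree decomposition must satisfy three properties: every vertex lies in some bag; for every edge, both endpoints lie together in some bag; and for every vertex, the bags containing it form a connected subtree. Here bags containing vertex 1 are not connected in the tree, so the decomposition is invalid.

No — bags containing vertex 1 are not connected in the tree.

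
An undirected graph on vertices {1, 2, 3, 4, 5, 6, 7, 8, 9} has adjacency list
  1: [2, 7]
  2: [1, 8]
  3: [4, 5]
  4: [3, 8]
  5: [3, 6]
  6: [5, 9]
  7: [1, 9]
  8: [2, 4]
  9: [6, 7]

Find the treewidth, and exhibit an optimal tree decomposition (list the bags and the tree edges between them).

Treewidth 2.
One optimal decomposition is:
Bags: B1 = {3, 4, 5}  B2 = {4, 5, 8}  B3 = {2, 5, 8}  B4 = {1, 2, 5}  B5 = {1, 5, 7}  B6 = {5, 7, 9}  B7 = {5, 6, 9}
Tree: B1–B2, B2–B3, B3–B4, B4–B5, B5–B6, B6–B7

Each bag holds 3 vertices, so the decomposition has width 2, which upper-bounds the treewidth. For the lower bound, G contains the cycle 5–3–4–8–2–1–7–9–6–5, so G is not a forest; only forests have treewidth ≤ 1, hence tw(G) ≥ 2. Therefore the treewidth is 2.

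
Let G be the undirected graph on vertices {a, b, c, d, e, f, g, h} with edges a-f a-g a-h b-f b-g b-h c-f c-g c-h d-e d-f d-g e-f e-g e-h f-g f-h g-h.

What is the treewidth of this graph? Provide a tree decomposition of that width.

Every bag has size at most 4, so the width is 4 − 1 = 3 and tw(G) ≤ 3. Conversely, {d, e, f, g} is a clique of size 4, and the vertices of any clique must share a bag in every tree decomposition; so some bag has ≥ 4 vertices and tw(G) ≥ 3. The upper and lower bounds meet at 3, so that is the treewidth.

Treewidth 3.
Bags: B1 = {d, e, f, g}  B2 = {e, f, g, h}  B3 = {a, f, g, h}  B4 = {c, f, g, h}  B5 = {b, f, g, h}
Tree: B1–B2, B2–B3, B2–B4, B3–B5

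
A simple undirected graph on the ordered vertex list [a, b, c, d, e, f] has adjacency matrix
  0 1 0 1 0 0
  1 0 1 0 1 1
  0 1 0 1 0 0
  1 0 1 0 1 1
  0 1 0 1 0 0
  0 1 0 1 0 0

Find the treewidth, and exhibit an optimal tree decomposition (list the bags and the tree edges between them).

Treewidth 2.
One optimal decomposition is:
Bags: B1 = {a, b, d}  B2 = {b, c, d}  B3 = {b, d, f}  B4 = {b, d, e}
Tree: B1–B2, B2–B3, B3–B4

Every bag has size at most 3, so the width is 3 − 1 = 2 and tw(G) ≤ 2. The edges b–a–d–c–b form a cycle, so G is not a tree and its treewidth is at least 2. Hence tw(G) = 2 exactly.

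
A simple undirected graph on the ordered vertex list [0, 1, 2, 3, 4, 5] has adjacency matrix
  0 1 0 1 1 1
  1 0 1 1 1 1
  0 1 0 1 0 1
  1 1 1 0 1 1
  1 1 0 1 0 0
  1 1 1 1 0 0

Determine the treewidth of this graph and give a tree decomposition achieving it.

Treewidth 3.
One such decomposition:
Bags: B1 = {0, 1, 3, 5}  B2 = {0, 1, 3, 4}  B3 = {1, 2, 3, 5}
Tree: B1–B2, B1–B3

Each bag holds 4 vertices, so the decomposition has width 3, which upper-bounds the treewidth. On the other hand G contains the 4-clique {0, 1, 3, 4}. A clique must lie in a single bag of any decomposition, so no decomposition can have width below 3. Hence tw(G) = 3 exactly.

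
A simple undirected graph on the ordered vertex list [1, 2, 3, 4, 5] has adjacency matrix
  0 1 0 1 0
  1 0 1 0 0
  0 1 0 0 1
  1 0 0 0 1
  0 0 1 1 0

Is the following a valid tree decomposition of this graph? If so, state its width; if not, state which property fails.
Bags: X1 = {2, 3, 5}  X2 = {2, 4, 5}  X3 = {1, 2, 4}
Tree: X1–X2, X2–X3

Vertex coverage: the bags together contain {1, 2, 3, 4, 5}, the full vertex set. Edge coverage: each edge of G has both endpoints in at least one bag. Running intersection: for every vertex, the bags containing it form a connected subtree. All three properties hold, so this is a valid tree decomposition of width max|bag| − 1 = 2, and hence tw(G) ≤ 2.

Yes; width 2.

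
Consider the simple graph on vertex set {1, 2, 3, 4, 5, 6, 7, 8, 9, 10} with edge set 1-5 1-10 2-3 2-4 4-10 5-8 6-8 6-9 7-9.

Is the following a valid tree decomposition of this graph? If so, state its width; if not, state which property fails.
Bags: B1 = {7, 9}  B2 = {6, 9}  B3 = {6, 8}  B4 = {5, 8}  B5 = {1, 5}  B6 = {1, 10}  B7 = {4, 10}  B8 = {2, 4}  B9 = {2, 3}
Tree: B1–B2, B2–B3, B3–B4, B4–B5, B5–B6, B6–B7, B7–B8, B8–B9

Every vertex of G appears in some bag (union = {1, 2, 3, 4, 5, 6, 7, 8, 9, 10}); every edge is covered by a bag; and for each vertex v the set of bags containing v is connected in the bag tree. The decomposition is therefore valid. The largest bag has 2 vertices, so the width is 1.

Yes; width 1.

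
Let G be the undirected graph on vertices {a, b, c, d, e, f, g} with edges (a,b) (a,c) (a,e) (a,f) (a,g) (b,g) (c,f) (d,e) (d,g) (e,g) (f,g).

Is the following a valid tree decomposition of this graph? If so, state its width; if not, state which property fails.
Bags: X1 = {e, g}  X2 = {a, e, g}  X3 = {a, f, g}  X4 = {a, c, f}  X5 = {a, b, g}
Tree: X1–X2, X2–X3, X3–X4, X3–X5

No — vertex d appears in no bag.

A tree decomposition must satisfy three properties: every vertex lies in some bag; for every edge, both endpoints lie together in some bag; and for every vertex, the bags containing it form a connected subtree. Here vertex d appears in no bag, so the decomposition is invalid.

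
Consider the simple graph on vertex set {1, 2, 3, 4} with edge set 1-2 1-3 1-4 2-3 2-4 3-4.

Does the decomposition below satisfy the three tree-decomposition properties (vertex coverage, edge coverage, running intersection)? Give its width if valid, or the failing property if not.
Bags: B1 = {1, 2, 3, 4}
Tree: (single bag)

Checking the three conditions: (i) the bags cover all of {1, 2, 3, 4}; (ii) for each edge, some bag contains both endpoints; (iii) the bags containing any fixed vertex form a subtree. All hold, so the decomposition is valid with width 4 − 1 = 3.

Yes; width 3.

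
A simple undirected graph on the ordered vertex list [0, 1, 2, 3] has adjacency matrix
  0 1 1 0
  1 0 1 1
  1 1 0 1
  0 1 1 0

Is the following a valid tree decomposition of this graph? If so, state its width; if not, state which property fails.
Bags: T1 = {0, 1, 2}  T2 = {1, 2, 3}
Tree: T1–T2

Yes; width 2.

Vertex coverage: the bags together contain {0, 1, 2, 3}, the full vertex set. Edge coverage: each edge of G has both endpoints in at least one bag. Running intersection: for every vertex, the bags containing it form a connected subtree. All three properties hold, so this is a valid tree decomposition of width max|bag| − 1 = 2, and hence tw(G) ≤ 2.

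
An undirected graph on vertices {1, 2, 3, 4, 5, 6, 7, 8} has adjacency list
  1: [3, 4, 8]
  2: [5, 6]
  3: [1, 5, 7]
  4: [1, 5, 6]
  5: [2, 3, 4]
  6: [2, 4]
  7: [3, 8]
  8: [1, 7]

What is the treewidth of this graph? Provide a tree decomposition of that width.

Treewidth 2.
One such decomposition:
Bags: B1 = {2, 4, 6}  B2 = {2, 4, 5}  B3 = {1, 4, 5}  B4 = {1, 3, 5}  B5 = {1, 3, 8}  B6 = {3, 7, 8}
Tree: B1–B2, B2–B3, B3–B4, B4–B5, B5–B6

Every bag has size at most 3, so the width is 3 − 1 = 2 and tw(G) ≤ 2. For the lower bound, G contains the cycle 6–2–5–4–6, so G is not a forest; only forests have treewidth ≤ 1, hence tw(G) ≥ 2. Combining the bounds, tw(G) = 2.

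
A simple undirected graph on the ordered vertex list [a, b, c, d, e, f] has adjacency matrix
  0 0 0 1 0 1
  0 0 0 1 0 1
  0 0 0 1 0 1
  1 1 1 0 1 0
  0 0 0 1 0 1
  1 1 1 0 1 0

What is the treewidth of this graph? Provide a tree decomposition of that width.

Treewidth 2.
One optimal decomposition is:
Bags: B1 = {a, d, f}  B2 = {b, d, f}  B3 = {c, d, f}  B4 = {d, e, f}
Tree: B1–B2, B2–B3, B3–B4

Each bag holds 3 vertices, so the decomposition has width 2, which upper-bounds the treewidth. For the lower bound, G contains the cycle a–d–b–f–a, so G is not a forest; only forests have treewidth ≤ 1, hence tw(G) ≥ 2. Therefore the treewidth is 2.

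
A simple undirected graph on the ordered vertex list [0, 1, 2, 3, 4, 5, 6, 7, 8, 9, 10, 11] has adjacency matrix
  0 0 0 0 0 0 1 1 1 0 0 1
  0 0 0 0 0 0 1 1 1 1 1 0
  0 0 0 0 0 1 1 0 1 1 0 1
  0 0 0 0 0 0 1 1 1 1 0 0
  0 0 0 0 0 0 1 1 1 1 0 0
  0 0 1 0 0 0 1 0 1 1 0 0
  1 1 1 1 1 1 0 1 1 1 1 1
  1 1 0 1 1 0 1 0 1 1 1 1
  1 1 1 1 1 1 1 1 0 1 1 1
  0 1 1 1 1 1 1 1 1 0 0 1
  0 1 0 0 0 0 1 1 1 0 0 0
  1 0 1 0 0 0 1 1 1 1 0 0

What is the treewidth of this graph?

4

A width-4 tree decomposition is:
Bags: B1 = {3, 6, 7, 8, 9}  B2 = {6, 7, 8, 9, 11}  B3 = {2, 6, 8, 9, 11}  B4 = {2, 5, 6, 8, 9}  B5 = {4, 6, 7, 8, 9}  B6 = {1, 6, 7, 8, 9}  B7 = {0, 6, 7, 8, 11}  B8 = {1, 6, 7, 8, 10}
Tree: B1–B2, B2–B3, B3–B4, B1–B5, B2–B6, B2–B7, B6–B8
Each bag holds 5 vertices, so the decomposition has width 4, which upper-bounds the treewidth. For the lower bound, the 5 vertices {2, 6, 8, 9, 11} are pairwise adjacent, and any tree decomposition puts a clique entirely inside one bag — forcing width ≥ 4. The upper and lower bounds meet at 4, so that is the treewidth.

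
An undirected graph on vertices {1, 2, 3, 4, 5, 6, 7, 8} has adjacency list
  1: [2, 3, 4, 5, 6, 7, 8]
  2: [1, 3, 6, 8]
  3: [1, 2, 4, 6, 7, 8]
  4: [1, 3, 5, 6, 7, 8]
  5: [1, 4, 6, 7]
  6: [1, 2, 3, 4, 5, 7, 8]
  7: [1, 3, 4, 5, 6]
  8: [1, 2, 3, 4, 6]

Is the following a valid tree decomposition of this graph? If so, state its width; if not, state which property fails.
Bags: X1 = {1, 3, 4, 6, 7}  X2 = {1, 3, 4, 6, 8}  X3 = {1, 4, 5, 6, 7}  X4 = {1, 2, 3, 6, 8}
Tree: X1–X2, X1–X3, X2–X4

Yes; width 4.

Checking the three conditions: (i) the bags cover all of {1, 2, 3, 4, 5, 6, 7, 8}; (ii) for each edge, some bag contains both endpoints; (iii) the bags containing any fixed vertex form a subtree. All hold, so the decomposition is valid with width 5 − 1 = 4.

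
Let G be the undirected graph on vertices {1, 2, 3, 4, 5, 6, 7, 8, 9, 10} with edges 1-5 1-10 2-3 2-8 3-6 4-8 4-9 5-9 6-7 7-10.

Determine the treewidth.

2

A width-2 tree decomposition is:
Bags: B1 = {4, 5, 9}  B2 = {1, 4, 5}  B3 = {1, 4, 10}  B4 = {4, 7, 10}  B5 = {4, 6, 7}  B6 = {3, 4, 6}  B7 = {2, 3, 4}  B8 = {2, 4, 8}
Tree: B1–B2, B2–B3, B3–B4, B4–B5, B5–B6, B6–B7, B7–B8
Every bag has size at most 3, so the width is 3 − 1 = 2 and tw(G) ≤ 2. The edges 4–9–5–1–10–7–6–3–2–8–4 form a cycle, so G is not a tree and its treewidth is at least 2. The upper and lower bounds meet at 2, so that is the treewidth.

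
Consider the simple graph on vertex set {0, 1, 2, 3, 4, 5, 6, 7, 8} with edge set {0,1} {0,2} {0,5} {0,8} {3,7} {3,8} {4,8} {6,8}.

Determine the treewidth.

1

A width-1 tree decomposition is:
Bags: B1 = {0, 5}  B2 = {0, 2}  B3 = {0, 8}  B4 = {3, 8}  B5 = {6, 8}  B6 = {3, 7}  B7 = {0, 1}  B8 = {4, 8}
Tree: B1–B2, B1–B3, B3–B4, B3–B5, B4–B6, B2–B7, B4–B8
Each bag holds 2 vertices, so the decomposition has width 1, which upper-bounds the treewidth. Since G has at least one edge (e.g. 0–5), it is not an edgeless graph, so tw(G) ≥ 1. Combining the bounds, tw(G) = 1.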